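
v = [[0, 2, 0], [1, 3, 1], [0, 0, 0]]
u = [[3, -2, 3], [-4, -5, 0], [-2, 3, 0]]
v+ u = [[3, 0, 3], [-3, -2, 1], [-2, 3, 0]]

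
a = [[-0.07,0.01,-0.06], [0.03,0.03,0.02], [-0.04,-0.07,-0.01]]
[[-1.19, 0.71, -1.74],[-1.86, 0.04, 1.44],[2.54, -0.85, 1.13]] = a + [[-1.12, 0.7, -1.68], [-1.89, 0.01, 1.42], [2.58, -0.78, 1.14]]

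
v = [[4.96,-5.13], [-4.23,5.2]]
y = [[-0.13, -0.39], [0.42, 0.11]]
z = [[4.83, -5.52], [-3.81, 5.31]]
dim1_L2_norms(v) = [7.14, 6.7]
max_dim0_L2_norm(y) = 0.44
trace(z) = 10.14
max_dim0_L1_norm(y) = 0.55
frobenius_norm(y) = 0.60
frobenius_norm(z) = 9.82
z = y + v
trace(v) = 10.16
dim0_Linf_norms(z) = [4.83, 5.52]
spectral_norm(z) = 9.81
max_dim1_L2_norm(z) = 7.33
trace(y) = -0.02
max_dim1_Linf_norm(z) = 5.52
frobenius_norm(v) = 9.79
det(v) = 4.09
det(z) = 4.62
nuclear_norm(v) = 10.20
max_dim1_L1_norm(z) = 10.35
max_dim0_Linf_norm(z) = 5.52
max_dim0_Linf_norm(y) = 0.42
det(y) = 0.15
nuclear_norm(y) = 0.81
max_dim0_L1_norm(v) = 10.33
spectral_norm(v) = 9.78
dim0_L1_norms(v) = [9.19, 10.33]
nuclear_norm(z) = 10.28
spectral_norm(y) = 0.53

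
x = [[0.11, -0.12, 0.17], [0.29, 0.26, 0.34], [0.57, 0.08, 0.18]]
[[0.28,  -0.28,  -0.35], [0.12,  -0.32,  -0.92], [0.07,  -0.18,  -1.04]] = x @ [[-0.1, 0.04, -1.35], [-0.88, 0.47, -0.27], [1.1, -1.32, -1.36]]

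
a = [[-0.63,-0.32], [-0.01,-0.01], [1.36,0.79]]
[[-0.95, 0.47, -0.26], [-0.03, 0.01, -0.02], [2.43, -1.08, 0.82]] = a@[[-0.37, -0.42, -0.88], [3.71, -0.65, 2.55]]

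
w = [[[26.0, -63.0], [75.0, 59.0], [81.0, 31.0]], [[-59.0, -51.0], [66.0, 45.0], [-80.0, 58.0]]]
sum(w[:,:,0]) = 109.0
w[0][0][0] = 26.0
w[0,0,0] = 26.0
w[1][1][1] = 45.0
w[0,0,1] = -63.0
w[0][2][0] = 81.0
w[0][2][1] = 31.0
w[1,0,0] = -59.0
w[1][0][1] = -51.0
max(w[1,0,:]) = -51.0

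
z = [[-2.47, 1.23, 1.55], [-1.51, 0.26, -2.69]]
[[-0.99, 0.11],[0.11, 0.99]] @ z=[[2.28, -1.19, -1.83], [-1.77, 0.39, -2.49]]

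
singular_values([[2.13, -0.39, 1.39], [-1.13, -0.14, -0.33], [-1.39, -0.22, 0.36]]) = [2.99, 1.07, 0.16]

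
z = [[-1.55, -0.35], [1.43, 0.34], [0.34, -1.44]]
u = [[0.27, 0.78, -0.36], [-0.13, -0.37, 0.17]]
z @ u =[[-0.37, -1.08, 0.50], [0.34, 0.99, -0.46], [0.28, 0.8, -0.37]]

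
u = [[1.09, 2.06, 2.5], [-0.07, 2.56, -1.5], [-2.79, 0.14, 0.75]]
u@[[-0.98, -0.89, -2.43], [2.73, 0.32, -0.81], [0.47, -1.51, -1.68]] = [[5.73, -4.09, -8.52],[6.35, 3.15, 0.62],[3.47, 1.40, 5.41]]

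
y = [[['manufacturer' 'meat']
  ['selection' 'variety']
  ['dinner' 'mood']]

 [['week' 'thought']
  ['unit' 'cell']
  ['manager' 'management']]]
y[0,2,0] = 'dinner'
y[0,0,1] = 'meat'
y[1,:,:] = [['week', 'thought'], ['unit', 'cell'], ['manager', 'management']]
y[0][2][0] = 'dinner'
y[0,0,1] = 'meat'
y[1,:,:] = [['week', 'thought'], ['unit', 'cell'], ['manager', 'management']]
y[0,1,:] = ['selection', 'variety']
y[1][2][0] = 'manager'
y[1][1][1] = 'cell'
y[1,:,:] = [['week', 'thought'], ['unit', 'cell'], ['manager', 'management']]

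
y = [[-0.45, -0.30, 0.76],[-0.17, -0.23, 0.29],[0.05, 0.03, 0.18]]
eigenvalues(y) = [-0.65, -0.09, 0.24]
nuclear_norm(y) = 1.27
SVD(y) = [[-0.91, -0.07, 0.40], [-0.39, 0.41, -0.82], [-0.11, -0.91, -0.4]] @ diag([1.0188994147097428, 0.16337925431517866, 0.08337386858937634]) @ [[0.46,  0.35,  -0.81], [-0.53,  -0.63,  -0.57], [-0.71,  0.69,  -0.1]]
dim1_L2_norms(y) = [0.93, 0.41, 0.19]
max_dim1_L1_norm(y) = 1.51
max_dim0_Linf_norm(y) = 0.76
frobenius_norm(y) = 1.04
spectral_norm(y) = 1.02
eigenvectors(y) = [[0.91,0.61,0.69], [0.42,-0.79,0.18], [-0.07,-0.02,0.7]]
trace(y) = -0.50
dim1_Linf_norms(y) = [0.76, 0.29, 0.18]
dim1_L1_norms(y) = [1.51, 0.69, 0.26]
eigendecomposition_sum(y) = [[-0.44, -0.36, 0.53], [-0.2, -0.16, 0.24], [0.03, 0.03, -0.04]] + [[-0.02, 0.05, 0.01], [0.03, -0.07, -0.01], [0.00, -0.0, -0.0]] + [[0.01, 0.0, 0.22], [0.0, 0.00, 0.06], [0.01, 0.0, 0.22]]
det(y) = 0.01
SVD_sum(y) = [[-0.43, -0.33, 0.76], [-0.18, -0.14, 0.32], [-0.05, -0.04, 0.09]] + [[0.01,0.01,0.01],[-0.04,-0.04,-0.04],[0.08,0.09,0.09]] + [[-0.02, 0.02, -0.00], [0.05, -0.05, 0.01], [0.02, -0.02, 0.0]]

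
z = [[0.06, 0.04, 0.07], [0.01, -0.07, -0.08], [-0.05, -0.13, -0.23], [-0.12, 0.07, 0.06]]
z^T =[[0.06,0.01,-0.05,-0.12],  [0.04,-0.07,-0.13,0.07],  [0.07,-0.08,-0.23,0.06]]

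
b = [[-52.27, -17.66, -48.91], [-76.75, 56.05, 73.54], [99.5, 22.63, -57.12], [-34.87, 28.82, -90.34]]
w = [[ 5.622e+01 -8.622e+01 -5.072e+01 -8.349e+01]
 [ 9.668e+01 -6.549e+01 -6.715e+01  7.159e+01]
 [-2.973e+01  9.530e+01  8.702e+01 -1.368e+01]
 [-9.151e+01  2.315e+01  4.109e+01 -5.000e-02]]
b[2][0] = 99.5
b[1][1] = 56.05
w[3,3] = -0.05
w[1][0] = 96.68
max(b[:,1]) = 56.05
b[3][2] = -90.34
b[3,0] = -34.87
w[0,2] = -50.72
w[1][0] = 96.68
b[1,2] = 73.54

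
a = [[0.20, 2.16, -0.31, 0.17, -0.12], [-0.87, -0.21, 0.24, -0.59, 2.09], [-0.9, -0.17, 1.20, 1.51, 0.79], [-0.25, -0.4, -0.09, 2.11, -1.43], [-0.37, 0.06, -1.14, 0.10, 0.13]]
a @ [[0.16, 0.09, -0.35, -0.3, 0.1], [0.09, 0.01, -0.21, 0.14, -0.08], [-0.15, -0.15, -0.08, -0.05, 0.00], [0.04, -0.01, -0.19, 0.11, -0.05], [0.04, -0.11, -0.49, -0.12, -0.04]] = [[0.27, 0.1, -0.47, 0.29, -0.16], [-0.13, -0.34, -0.58, -0.10, -0.12], [-0.25, -0.36, -0.42, 0.26, -0.18], [-0.04, 0.12, 0.48, 0.43, -0.04], [0.13, 0.12, 0.13, 0.17, -0.05]]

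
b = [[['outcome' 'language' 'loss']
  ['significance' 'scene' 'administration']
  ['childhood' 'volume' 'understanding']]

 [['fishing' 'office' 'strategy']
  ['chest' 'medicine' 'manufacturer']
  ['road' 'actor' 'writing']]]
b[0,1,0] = 'significance'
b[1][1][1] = 'medicine'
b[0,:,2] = ['loss', 'administration', 'understanding']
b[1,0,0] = 'fishing'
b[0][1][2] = 'administration'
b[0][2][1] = 'volume'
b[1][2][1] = 'actor'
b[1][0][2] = 'strategy'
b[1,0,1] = 'office'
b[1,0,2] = 'strategy'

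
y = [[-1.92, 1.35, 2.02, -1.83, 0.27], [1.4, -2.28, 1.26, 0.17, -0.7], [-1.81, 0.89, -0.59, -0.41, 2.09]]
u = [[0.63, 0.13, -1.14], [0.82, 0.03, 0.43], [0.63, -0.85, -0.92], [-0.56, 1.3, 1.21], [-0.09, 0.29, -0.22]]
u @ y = [[1.04, -0.46, 2.11, -0.66, -2.30], [-2.31, 1.42, 1.44, -1.67, 1.10], [-0.73, 1.97, 0.74, -0.92, -1.16], [0.71, -2.64, -0.21, 0.75, 1.47], [0.98, -0.98, 0.31, 0.3, -0.69]]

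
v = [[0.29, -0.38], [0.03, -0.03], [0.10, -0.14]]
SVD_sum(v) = [[0.29, -0.38], [0.03, -0.03], [0.10, -0.14]] + [[0.00, 0.00], [0.00, 0.00], [-0.0, -0.00]]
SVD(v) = [[-0.94, -0.17], [-0.08, -0.75], [-0.34, 0.64]] @ diag([0.5097454133979955, 0.0077209791935056995]) @ [[-0.6, 0.80], [-0.8, -0.6]]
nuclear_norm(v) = 0.52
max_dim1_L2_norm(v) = 0.48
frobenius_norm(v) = 0.51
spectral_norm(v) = 0.51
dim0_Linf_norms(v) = [0.29, 0.38]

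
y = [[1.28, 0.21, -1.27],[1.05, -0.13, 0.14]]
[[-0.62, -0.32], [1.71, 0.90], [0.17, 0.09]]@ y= [[-1.13, -0.09, 0.74], [3.13, 0.24, -2.05], [0.31, 0.02, -0.20]]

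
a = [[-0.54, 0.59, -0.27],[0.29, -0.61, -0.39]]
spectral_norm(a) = 1.04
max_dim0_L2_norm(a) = 0.85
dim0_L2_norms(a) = [0.61, 0.85, 0.47]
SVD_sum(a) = [[-0.45, 0.63, 0.04], [0.39, -0.56, -0.04]] + [[-0.09, -0.04, -0.31], [-0.1, -0.05, -0.35]]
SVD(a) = [[-0.75, 0.66], [0.66, 0.75]] @ diag([1.0367949374941805, 0.4959397721361317]) @ [[0.58, -0.82, -0.05], [-0.28, -0.14, -0.95]]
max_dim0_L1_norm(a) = 1.2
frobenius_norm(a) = 1.15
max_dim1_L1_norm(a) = 1.4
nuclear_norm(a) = 1.53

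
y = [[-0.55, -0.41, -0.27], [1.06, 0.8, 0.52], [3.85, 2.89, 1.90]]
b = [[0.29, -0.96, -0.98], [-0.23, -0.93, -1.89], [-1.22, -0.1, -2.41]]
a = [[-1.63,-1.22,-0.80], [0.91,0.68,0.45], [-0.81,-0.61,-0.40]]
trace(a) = -1.35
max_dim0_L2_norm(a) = 2.03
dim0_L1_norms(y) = [5.46, 4.1, 2.69]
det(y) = -0.00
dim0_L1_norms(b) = [1.74, 1.99, 5.28]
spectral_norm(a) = 2.73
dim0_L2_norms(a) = [2.03, 1.52, 1.0]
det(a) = -0.00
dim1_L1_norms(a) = [3.65, 2.04, 1.82]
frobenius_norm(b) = 3.71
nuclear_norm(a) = 2.74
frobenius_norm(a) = 2.73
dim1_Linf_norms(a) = [1.63, 0.91, 0.81]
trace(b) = -3.05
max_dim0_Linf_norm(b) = 2.41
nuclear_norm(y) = 5.43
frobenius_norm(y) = 5.42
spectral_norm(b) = 3.48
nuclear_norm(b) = 4.77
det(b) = 0.00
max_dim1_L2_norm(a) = 2.19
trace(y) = 2.15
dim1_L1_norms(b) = [2.23, 3.05, 3.73]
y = b @ a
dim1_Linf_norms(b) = [0.98, 1.89, 2.41]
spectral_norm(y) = 5.42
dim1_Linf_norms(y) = [0.55, 1.06, 3.85]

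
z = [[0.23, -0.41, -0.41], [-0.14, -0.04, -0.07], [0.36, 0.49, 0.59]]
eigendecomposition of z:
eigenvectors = [[(0.72+0j), 0.72-0.00j, (0.1+0j)],[-0.10+0.17j, -0.10-0.17j, (0.73+0j)],[(-0.18-0.64j), (-0.18+0.64j), -0.67+0.00j]]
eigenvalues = [(0.39+0.27j), (0.39-0.27j), (0.01+0j)]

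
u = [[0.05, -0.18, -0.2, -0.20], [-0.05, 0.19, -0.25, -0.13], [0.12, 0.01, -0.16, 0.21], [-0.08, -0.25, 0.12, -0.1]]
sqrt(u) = [[0.38, -0.06, -0.32, 0.03],[0.03, 0.56, -0.27, 0.08],[0.27, 0.34, 0.29, 0.65],[-0.11, -0.41, -0.10, -0.02]]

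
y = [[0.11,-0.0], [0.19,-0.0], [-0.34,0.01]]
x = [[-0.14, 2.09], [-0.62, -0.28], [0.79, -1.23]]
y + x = [[-0.03, 2.09], [-0.43, -0.28], [0.45, -1.22]]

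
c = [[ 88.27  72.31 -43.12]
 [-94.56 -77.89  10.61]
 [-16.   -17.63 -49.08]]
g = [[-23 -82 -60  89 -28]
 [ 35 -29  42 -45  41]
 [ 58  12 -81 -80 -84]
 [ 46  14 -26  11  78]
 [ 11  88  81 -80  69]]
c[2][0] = -16.0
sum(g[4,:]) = 169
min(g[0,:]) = -82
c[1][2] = 10.61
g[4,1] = 88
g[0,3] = 89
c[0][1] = 72.31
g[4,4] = 69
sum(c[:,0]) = -22.290000000000006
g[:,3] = [89, -45, -80, 11, -80]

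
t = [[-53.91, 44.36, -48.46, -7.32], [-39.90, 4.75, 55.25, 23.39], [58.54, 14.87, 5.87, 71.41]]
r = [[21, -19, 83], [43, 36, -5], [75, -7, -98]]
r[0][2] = 83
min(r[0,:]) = -19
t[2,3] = 71.41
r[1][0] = 43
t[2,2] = 5.87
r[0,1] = -19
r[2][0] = 75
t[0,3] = -7.32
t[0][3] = -7.32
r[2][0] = 75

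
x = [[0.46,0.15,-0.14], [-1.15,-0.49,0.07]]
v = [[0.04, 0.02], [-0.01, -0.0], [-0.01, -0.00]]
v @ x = [[-0.00, -0.0, -0.00], [-0.00, -0.0, 0.0], [-0.0, -0.00, 0.00]]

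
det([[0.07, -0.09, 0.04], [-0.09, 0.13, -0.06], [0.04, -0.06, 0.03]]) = 0.000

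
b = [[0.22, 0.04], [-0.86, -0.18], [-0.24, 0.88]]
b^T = [[0.22, -0.86, -0.24], [0.04, -0.18, 0.88]]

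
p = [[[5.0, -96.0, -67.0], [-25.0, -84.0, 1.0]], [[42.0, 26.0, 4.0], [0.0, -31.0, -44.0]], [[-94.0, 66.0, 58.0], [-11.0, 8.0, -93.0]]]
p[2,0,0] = -94.0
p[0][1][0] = -25.0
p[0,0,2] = -67.0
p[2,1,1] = 8.0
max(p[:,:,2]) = 58.0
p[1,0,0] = 42.0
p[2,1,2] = -93.0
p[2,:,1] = [66.0, 8.0]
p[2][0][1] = 66.0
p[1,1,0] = 0.0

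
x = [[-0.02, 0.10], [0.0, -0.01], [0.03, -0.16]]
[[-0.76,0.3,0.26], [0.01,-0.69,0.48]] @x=[[0.02, -0.12], [0.01, -0.07]]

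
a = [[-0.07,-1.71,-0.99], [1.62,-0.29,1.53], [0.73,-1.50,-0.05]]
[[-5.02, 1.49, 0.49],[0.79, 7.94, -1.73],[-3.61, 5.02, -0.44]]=a@[[-0.63, 2.12, 0.15], [2.05, -2.40, 0.41], [1.57, 2.49, -1.21]]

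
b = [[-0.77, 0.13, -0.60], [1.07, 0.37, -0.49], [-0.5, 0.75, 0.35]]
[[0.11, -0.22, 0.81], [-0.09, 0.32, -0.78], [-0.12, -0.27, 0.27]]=b @ [[-0.08, 0.31, -0.84],[-0.16, -0.12, -0.07],[-0.12, -0.06, -0.29]]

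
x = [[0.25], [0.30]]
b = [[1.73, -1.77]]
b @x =[[-0.10]]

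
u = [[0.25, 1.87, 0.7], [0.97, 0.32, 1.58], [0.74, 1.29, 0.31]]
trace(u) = 0.88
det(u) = 1.85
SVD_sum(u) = [[0.72, 1.43, 0.99], [0.55, 1.1, 0.76], [0.54, 1.08, 0.75]] + [[-0.24, 0.42, -0.44], [0.44, -0.78, 0.80], [-0.13, 0.23, -0.24]] + [[-0.23,0.02,0.14], [-0.03,0.00,0.02], [0.33,-0.02,-0.2]]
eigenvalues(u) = [2.68, -0.56, -1.24]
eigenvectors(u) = [[-0.61, -0.88, 0.73], [-0.60, 0.23, -0.65], [-0.52, 0.42, 0.2]]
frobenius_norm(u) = 3.15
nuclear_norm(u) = 4.66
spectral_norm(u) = 2.77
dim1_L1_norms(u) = [2.82, 2.87, 2.34]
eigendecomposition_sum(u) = [[0.75, 1.13, 0.97], [0.73, 1.10, 0.95], [0.63, 0.95, 0.82]] + [[-0.32, -0.18, 0.60], [0.08, 0.05, -0.15], [0.15, 0.09, -0.28]] + [[-0.17, 0.93, -0.87],  [0.15, -0.83, 0.78],  [-0.05, 0.25, -0.23]]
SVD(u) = [[-0.68, 0.46, -0.57],  [-0.52, -0.85, -0.07],  [-0.51, 0.25, 0.82]] @ diag([2.7699656019246564, 1.4147233661195722, 0.47196224585180385]) @ [[-0.38, -0.76, -0.53], [-0.37, 0.65, -0.67], [0.85, -0.06, -0.53]]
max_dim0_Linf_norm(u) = 1.87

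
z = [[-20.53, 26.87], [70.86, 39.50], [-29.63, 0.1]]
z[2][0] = -29.63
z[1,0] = 70.86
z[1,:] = [70.86, 39.5]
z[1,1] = 39.5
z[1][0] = 70.86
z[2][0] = -29.63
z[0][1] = 26.87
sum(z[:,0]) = 20.7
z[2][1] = 0.1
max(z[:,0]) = 70.86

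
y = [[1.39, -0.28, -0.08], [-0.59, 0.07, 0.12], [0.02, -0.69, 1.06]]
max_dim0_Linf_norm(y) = 1.39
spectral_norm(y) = 1.55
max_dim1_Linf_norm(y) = 1.39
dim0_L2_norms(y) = [1.51, 0.75, 1.07]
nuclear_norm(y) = 2.81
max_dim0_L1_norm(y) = 2.0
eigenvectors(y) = [[-0.20, -0.77, 0.23],[-0.82, 0.28, -0.02],[-0.53, -0.57, 0.97]]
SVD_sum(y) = [[1.37, -0.34, 0.01],[-0.57, 0.14, -0.01],[0.19, -0.05, 0.0]] + [[0.02, 0.06, -0.09],[-0.02, -0.07, 0.12],[-0.17, -0.64, 1.06]] + [[0.00, 0.00, 0.00], [0.0, 0.0, 0.00], [-0.00, -0.00, -0.0]]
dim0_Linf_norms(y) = [1.39, 0.69, 1.06]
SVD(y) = [[-0.92, 0.09, -0.39], [0.38, -0.11, -0.92], [-0.13, -0.99, 0.07]] @ diag([1.5455118738318998, 1.2632366623080598, 0.005116917568543679]) @ [[-0.97, 0.24, -0.01],[0.14, 0.51, -0.85],[-0.20, -0.82, -0.53]]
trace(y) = 2.52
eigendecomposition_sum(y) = [[0.0, 0.0, -0.00], [0.00, 0.01, -0.00], [0.00, 0.00, -0.00]] + [[1.68,-0.14,-0.40], [-0.62,0.05,0.15], [1.23,-0.10,-0.30]] + [[-0.29, -0.14, 0.32], [0.02, 0.01, -0.03], [-1.21, -0.59, 1.36]]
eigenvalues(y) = [0.01, 1.43, 1.08]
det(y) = 0.01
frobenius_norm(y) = 2.00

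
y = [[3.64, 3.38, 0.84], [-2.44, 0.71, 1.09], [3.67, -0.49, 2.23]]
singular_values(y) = [6.2, 3.0, 2.07]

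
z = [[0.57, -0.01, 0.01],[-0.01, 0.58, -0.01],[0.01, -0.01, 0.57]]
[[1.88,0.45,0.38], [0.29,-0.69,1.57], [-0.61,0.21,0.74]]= z@[[3.32, 0.76, 0.69], [0.53, -1.17, 2.74], [-1.12, 0.33, 1.34]]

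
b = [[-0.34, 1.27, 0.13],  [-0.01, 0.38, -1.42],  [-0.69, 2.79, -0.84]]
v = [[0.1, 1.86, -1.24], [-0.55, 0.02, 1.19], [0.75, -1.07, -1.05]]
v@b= [[0.8, -2.63, -1.59],[-0.63, 2.63, -1.10],[0.48, -2.38, 2.5]]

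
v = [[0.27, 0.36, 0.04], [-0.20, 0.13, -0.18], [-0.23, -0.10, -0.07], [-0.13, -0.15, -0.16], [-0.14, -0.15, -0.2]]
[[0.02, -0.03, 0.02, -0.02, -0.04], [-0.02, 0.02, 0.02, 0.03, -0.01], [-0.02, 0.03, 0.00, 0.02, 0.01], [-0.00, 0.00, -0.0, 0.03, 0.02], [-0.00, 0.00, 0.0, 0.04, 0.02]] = v@[[0.11, -0.17, -0.03, -0.04, 0.02], [-0.03, 0.03, 0.07, -0.01, -0.11], [-0.04, 0.08, -0.04, -0.14, -0.02]]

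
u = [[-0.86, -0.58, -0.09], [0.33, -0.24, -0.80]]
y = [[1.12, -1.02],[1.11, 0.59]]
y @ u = [[-1.3, -0.4, 0.72], [-0.76, -0.79, -0.57]]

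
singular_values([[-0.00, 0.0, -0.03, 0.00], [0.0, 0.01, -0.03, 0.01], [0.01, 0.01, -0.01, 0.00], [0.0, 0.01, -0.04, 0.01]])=[0.06, 0.01, 0.01, 0.0]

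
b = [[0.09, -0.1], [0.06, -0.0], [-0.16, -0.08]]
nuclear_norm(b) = 0.32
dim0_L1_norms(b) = [0.31, 0.18]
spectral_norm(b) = 0.19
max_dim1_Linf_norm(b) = 0.16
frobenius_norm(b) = 0.23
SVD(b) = [[-0.37, 0.91], [-0.3, 0.08], [0.88, 0.41]] @ diag([0.19485755031607993, 0.12542142992653355]) @ [[-0.98, -0.17], [0.17, -0.98]]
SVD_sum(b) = [[0.07, 0.01], [0.06, 0.01], [-0.17, -0.03]] + [[0.02, -0.11], [0.0, -0.01], [0.01, -0.05]]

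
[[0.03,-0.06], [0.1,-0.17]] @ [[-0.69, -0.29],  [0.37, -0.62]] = [[-0.04, 0.03], [-0.13, 0.08]]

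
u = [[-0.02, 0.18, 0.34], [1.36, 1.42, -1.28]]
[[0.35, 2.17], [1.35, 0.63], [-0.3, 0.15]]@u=[[2.94, 3.14, -2.66], [0.83, 1.14, -0.35], [0.21, 0.16, -0.29]]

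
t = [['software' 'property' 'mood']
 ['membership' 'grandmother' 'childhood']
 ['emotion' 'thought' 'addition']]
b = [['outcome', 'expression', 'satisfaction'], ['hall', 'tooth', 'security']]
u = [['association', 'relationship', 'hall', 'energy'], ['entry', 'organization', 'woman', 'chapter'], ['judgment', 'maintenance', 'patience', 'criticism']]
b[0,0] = 'outcome'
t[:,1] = ['property', 'grandmother', 'thought']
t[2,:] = ['emotion', 'thought', 'addition']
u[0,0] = 'association'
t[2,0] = 'emotion'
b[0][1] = 'expression'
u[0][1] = 'relationship'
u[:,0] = ['association', 'entry', 'judgment']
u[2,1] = 'maintenance'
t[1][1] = 'grandmother'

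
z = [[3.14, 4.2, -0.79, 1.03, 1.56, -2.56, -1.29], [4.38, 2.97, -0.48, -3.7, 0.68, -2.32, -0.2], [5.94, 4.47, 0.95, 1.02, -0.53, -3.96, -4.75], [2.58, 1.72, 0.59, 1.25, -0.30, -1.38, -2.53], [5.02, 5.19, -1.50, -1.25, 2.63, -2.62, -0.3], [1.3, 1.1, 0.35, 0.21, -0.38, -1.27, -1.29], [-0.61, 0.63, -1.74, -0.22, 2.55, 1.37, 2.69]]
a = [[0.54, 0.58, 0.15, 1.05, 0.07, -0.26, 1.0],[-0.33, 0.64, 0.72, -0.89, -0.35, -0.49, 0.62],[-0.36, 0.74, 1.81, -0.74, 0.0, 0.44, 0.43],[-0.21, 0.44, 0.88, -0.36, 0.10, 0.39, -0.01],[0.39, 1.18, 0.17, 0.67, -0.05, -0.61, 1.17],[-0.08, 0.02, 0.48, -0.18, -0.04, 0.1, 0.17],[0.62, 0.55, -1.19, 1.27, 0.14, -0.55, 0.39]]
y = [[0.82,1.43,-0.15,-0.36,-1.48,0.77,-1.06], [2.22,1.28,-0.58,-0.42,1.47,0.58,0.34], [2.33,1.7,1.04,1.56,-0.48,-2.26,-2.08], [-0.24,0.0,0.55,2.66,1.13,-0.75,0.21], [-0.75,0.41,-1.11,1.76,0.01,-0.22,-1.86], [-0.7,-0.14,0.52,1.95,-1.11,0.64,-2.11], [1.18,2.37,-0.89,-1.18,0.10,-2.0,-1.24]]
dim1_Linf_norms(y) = [1.48, 2.22, 2.33, 2.66, 1.86, 2.11, 2.37]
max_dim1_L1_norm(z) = 21.62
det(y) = -157.62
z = a @ y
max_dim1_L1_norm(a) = 4.71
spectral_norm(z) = 15.30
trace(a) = 3.07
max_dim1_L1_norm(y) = 11.45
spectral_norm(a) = 3.25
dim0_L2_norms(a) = [1.06, 1.78, 2.5, 2.16, 0.4, 1.16, 1.77]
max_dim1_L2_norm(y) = 4.64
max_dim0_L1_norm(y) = 9.89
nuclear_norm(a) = 7.65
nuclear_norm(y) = 19.94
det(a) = 0.00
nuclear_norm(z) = 27.19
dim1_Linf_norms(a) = [1.05, 0.89, 1.81, 0.88, 1.18, 0.48, 1.27]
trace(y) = 5.21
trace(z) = 12.36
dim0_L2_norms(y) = [3.68, 3.52, 2.01, 4.26, 2.66, 3.33, 3.88]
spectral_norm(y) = 5.89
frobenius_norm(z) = 17.29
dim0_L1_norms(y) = [8.24, 7.33, 4.84, 9.89, 5.78, 7.22, 8.9]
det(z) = -0.00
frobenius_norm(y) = 9.02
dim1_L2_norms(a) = [1.68, 1.6, 2.21, 1.14, 1.94, 0.56, 2.05]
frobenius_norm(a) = 4.46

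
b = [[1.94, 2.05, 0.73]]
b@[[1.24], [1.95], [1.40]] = [[7.43]]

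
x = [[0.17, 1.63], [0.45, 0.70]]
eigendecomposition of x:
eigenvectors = [[-0.93, -0.81], [0.36, -0.58]]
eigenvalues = [-0.46, 1.33]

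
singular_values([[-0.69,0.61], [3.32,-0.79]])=[3.51, 0.42]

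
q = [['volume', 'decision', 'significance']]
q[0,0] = 'volume'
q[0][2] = 'significance'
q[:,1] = ['decision']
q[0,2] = 'significance'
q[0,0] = 'volume'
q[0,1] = 'decision'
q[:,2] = ['significance']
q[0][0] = 'volume'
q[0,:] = ['volume', 'decision', 'significance']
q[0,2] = 'significance'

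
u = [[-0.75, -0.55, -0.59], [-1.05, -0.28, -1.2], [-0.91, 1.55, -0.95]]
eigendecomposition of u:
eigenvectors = [[-0.75+0.00j, (0.36-0.38j), 0.36+0.38j], [(-0.22+0j), 0.14-0.56j, (0.14+0.56j)], [(0.63+0j), -0.63+0.00j, (-0.63-0j)]]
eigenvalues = [(-0.42+0j), (-0.78+0.82j), (-0.78-0.82j)]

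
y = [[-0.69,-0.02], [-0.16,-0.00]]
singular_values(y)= [0.71, 0.0]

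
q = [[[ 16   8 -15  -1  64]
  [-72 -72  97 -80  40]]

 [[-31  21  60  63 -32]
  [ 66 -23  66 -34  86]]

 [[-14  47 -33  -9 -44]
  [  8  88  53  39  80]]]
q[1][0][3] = 63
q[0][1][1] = -72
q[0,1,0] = -72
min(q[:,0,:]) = -44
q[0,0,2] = -15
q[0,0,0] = 16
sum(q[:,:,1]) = 69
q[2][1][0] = 8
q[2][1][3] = 39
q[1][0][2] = 60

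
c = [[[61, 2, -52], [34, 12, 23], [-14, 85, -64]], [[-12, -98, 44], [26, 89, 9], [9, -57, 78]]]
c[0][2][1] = 85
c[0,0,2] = -52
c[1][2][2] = 78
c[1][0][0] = -12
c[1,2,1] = -57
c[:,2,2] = [-64, 78]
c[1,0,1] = -98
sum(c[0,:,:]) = 87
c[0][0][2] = -52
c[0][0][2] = -52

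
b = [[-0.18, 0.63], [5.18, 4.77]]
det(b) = -4.122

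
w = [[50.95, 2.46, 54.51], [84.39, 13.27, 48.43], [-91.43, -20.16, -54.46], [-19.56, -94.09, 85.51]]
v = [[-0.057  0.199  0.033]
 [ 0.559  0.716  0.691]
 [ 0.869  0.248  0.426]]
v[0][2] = 0.033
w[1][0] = 84.39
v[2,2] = 0.426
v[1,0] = 0.559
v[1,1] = 0.716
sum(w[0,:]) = 107.92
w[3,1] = -94.09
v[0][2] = 0.033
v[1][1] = 0.716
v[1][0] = 0.559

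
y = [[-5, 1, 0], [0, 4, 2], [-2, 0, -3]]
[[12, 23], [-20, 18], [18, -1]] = y@[[-3, -4], [-3, 3], [-4, 3]]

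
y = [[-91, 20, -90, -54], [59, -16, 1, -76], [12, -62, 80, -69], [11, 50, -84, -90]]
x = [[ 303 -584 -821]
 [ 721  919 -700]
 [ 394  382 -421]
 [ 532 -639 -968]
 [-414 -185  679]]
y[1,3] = -76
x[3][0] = 532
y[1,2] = 1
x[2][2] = -421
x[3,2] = -968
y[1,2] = 1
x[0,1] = -584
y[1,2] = 1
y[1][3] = -76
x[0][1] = -584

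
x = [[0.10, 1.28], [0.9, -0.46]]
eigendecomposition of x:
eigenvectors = [[0.84, -0.68],[0.54, 0.74]]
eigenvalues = [0.93, -1.29]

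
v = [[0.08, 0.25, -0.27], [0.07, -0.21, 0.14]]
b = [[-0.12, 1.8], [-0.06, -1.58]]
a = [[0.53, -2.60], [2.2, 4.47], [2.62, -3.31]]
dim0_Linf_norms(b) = [0.12, 1.8]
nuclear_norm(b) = 2.52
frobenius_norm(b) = 2.40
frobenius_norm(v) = 0.46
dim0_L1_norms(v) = [0.15, 0.46, 0.41]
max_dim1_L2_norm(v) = 0.38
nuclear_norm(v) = 0.56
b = v @ a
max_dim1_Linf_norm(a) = 4.47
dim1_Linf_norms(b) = [1.8, 1.58]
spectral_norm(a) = 6.14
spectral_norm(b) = 2.40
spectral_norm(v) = 0.44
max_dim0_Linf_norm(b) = 1.8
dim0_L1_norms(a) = [5.35, 10.38]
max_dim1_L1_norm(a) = 6.67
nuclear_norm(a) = 9.60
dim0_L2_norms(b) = [0.13, 2.4]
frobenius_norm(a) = 7.05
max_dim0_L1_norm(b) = 3.38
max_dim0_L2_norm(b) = 2.4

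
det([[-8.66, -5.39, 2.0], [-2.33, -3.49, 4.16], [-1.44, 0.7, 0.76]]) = 57.618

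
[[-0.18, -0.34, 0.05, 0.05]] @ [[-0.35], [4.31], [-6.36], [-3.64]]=[[-1.90]]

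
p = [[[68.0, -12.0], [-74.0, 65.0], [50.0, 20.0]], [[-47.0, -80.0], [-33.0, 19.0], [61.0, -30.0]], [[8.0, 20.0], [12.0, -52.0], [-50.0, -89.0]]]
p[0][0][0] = 68.0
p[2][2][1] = -89.0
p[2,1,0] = 12.0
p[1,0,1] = -80.0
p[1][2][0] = 61.0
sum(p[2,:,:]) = -151.0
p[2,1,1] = -52.0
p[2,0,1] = 20.0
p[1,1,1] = 19.0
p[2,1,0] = 12.0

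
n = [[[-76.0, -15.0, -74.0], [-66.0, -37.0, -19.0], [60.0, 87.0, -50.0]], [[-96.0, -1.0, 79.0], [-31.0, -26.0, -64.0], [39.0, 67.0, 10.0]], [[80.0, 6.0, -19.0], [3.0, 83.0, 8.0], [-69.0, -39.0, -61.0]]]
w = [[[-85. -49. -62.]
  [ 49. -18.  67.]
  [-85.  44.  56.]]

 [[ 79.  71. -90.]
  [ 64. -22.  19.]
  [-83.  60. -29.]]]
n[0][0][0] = -76.0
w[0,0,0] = -85.0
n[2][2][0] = -69.0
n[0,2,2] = -50.0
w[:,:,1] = [[-49.0, -18.0, 44.0], [71.0, -22.0, 60.0]]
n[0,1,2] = -19.0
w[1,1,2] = 19.0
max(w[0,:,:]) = 67.0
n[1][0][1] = -1.0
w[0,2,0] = -85.0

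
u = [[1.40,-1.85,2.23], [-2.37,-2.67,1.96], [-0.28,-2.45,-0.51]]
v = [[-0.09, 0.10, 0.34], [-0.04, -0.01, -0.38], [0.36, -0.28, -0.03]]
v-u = [[-1.49, 1.95, -1.89], [2.33, 2.66, -2.34], [0.64, 2.17, 0.48]]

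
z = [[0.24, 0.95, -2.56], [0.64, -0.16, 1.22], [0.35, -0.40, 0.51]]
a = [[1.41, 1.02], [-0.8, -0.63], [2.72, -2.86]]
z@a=[[-7.38, 6.97], [4.35, -2.74], [2.2, -0.85]]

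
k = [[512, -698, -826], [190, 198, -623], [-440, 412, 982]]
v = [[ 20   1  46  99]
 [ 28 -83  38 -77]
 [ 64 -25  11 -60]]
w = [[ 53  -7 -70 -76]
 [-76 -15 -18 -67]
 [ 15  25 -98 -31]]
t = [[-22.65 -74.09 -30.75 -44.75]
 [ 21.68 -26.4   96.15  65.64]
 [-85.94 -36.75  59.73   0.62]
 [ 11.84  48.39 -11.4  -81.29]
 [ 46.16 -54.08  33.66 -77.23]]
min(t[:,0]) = -85.94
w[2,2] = -98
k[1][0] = 190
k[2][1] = 412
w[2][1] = 25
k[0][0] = 512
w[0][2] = -70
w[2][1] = 25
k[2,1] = 412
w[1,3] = -67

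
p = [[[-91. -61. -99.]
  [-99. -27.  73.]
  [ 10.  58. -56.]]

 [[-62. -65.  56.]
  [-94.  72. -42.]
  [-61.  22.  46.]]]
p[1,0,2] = 56.0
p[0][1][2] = 73.0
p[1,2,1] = 22.0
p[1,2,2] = 46.0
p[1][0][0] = -62.0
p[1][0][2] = 56.0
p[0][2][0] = 10.0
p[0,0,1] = -61.0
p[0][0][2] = -99.0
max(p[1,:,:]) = 72.0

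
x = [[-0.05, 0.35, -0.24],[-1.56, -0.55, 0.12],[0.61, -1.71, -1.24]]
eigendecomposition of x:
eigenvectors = [[(0.04-0.35j), (0.04+0.35j), 0.14+0.00j], [(0.46+0.31j), (0.46-0.31j), 0.13+0.00j], [-0.75+0.00j, (-0.75-0j), (0.98+0j)]]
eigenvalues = [(-0.23+0.99j), (-0.23-0.99j), (-1.38+0j)]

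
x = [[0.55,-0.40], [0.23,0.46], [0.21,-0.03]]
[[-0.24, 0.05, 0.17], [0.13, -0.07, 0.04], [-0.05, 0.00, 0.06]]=x@[[-0.17, -0.01, 0.28], [0.37, -0.15, -0.05]]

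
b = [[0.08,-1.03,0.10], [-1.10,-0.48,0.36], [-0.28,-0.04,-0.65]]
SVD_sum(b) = [[-0.46, -0.47, 0.17], [-0.8, -0.81, 0.29], [-0.04, -0.04, 0.01]] + [[0.56, -0.53, 0.06],[-0.32, 0.3, -0.03],[-0.16, 0.16, -0.02]] + [[-0.02, -0.03, -0.13], [0.01, 0.03, 0.11], [-0.08, -0.16, -0.65]]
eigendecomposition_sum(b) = [[0.56,-0.41,-0.06], [-0.47,0.34,0.05], [-0.09,0.07,0.01]] + [[-0.57, -0.82, 0.68], [-0.72, -1.04, 0.87], [-0.37, -0.53, 0.44]] + [[0.08, 0.2, -0.52], [0.09, 0.21, -0.55], [0.17, 0.42, -1.10]]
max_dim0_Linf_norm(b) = 1.1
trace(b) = -1.05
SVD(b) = [[0.5, -0.84, 0.19], [0.86, 0.48, -0.16], [0.04, 0.25, 0.97]] @ diag([1.3536864874430476, 0.9162711407527155, 0.6912163845987892]) @ [[-0.68, -0.69, 0.25], [-0.72, 0.69, -0.08], [-0.11, -0.23, -0.97]]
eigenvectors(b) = [[-0.76, 0.57, 0.39],[0.63, 0.73, 0.42],[0.12, 0.37, 0.82]]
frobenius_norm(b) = 1.77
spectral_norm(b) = 1.35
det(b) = 0.86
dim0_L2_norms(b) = [1.14, 1.14, 0.75]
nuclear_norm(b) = 2.96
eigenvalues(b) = [0.92, -1.16, -0.8]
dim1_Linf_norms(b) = [1.03, 1.1, 0.65]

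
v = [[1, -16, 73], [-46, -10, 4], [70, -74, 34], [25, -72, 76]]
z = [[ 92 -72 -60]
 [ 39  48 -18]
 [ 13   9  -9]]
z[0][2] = -60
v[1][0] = -46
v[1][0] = -46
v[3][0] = 25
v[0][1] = -16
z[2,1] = 9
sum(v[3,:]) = 29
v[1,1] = -10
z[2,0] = 13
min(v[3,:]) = -72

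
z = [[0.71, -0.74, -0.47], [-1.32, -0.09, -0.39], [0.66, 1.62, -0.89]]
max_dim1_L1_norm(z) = 3.17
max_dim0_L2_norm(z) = 1.78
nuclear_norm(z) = 4.36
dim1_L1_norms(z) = [1.92, 1.8, 3.17]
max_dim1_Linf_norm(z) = 1.62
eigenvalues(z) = [(1.43+0j), (-0.85+1.03j), (-0.85-1.03j)]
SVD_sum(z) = [[-0.04,  -0.06,  0.03], [-0.28,  -0.46,  0.21], [0.94,  1.54,  -0.69]] + [[0.79,-0.43,0.12], [-1.01,0.55,-0.16], [-0.27,0.15,-0.04]] + [[-0.04, -0.25, -0.62], [-0.03, -0.18, -0.44], [-0.01, -0.06, -0.16]]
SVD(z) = [[0.04, 0.60, -0.80],[0.29, -0.77, -0.57],[-0.96, -0.21, -0.2]] @ diag([2.0158290267607373, 1.5032778170932208, 0.838981012600585]) @ [[-0.49, -0.8, 0.36], [0.87, -0.47, 0.13], [0.06, 0.38, 0.92]]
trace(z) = -0.27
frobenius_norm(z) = 2.65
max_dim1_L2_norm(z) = 1.96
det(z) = 2.54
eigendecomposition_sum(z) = [[0.95+0.00j, -0.57+0.00j, (-0.1+0j)],[(-0.76-0j), 0.45-0.00j, 0.08+0.00j],[-0.26-0.00j, 0.15-0.00j, 0.03+0.00j]] + [[(-0.12+0.19j), -0.09+0.27j, (-0.19-0.1j)], [(-0.28+0.23j), -0.27+0.37j, (-0.23-0.24j)], [(0.46+0.54j), (0.73+0.51j), -0.46+0.47j]] + [[-0.12-0.19j, -0.09-0.27j, -0.19+0.10j], [-0.28-0.23j, (-0.27-0.37j), -0.23+0.24j], [(0.46-0.54j), 0.73-0.51j, (-0.46-0.47j)]]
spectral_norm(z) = 2.02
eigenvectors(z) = [[-0.76+0.00j, (-0.08-0.26j), -0.08+0.26j], [0.61+0.00j, (0.01-0.44j), 0.01+0.44j], [(0.21+0j), -0.86+0.00j, -0.86-0.00j]]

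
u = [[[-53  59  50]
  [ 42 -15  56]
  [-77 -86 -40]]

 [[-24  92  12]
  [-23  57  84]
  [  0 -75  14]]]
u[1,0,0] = -24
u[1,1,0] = -23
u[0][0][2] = 50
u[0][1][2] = 56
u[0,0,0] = -53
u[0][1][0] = 42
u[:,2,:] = [[-77, -86, -40], [0, -75, 14]]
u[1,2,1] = -75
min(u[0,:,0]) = -77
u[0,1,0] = 42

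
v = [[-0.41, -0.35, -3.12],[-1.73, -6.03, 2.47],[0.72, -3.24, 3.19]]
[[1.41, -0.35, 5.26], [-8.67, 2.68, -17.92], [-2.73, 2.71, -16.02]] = v @ [[2.05, 0.67, -1.9], [0.53, -0.6, 2.80], [-0.78, 0.09, -1.75]]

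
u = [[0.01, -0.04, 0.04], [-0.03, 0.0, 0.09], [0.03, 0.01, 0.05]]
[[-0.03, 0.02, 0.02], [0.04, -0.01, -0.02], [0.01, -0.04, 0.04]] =u@[[-0.30,-0.5,1.17], [0.92,-0.86,-0.16], [0.29,-0.26,0.16]]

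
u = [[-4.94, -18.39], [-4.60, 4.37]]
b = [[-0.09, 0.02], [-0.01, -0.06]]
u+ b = [[-5.03,-18.37], [-4.61,4.31]]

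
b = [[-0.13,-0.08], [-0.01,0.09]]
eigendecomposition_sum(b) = [[-0.13,-0.05], [-0.01,-0.00]] + [[0.00,-0.03], [-0.00,0.09]]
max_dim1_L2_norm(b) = 0.15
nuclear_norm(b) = 0.24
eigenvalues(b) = [-0.13, 0.09]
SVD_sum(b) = [[-0.11,  -0.10], [0.04,  0.03]] + [[-0.02, 0.02], [-0.05, 0.06]]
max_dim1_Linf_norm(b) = 0.13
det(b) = -0.01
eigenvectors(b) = [[-1.0, 0.34], [-0.04, -0.94]]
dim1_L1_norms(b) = [0.21, 0.1]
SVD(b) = [[-0.95, 0.33],[0.33, 0.95]] @ diag([0.15915993198153988, 0.07853735449855438]) @ [[0.75, 0.66], [-0.66, 0.75]]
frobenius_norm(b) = 0.18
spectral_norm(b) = 0.16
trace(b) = -0.04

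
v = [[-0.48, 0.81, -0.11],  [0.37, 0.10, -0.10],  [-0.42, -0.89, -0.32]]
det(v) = 0.22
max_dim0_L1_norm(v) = 1.8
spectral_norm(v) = 1.22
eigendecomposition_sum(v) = [[0.14, 0.33, -0.05], [0.15, 0.36, -0.06], [-0.21, -0.51, 0.08]] + [[-0.61, 0.51, -0.03], [0.24, -0.2, 0.01], [-0.09, 0.08, -0.00]] + [[-0.01, -0.03, -0.02], [-0.02, -0.06, -0.05], [-0.12, -0.46, -0.40]]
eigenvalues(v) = [0.58, -0.81, -0.47]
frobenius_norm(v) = 1.46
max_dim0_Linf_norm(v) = 0.89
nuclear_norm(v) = 2.22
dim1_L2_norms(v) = [0.95, 0.4, 1.03]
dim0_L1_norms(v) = [1.27, 1.8, 0.53]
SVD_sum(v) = [[0.03,  0.76,  0.11], [0.0,  0.10,  0.01], [-0.04,  -0.93,  -0.13]] + [[-0.53, 0.05, -0.16], [0.3, -0.03, 0.09], [-0.40, 0.03, -0.12]] + [[0.02, 0.01, -0.06], [0.06, 0.03, -0.20], [0.02, 0.01, -0.07]]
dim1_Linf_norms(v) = [0.81, 0.37, 0.89]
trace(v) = -0.70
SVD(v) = [[0.63, 0.73, -0.28],  [0.08, -0.42, -0.91],  [-0.77, 0.54, -0.32]] @ diag([1.2188065925664118, 0.7651517219370608, 0.235485312351754]) @ [[0.05, 0.99, 0.14], [-0.96, 0.08, -0.28], [-0.29, -0.12, 0.95]]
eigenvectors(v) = [[-0.47, -0.92, 0.06], [-0.51, 0.36, 0.14], [0.72, -0.14, 0.99]]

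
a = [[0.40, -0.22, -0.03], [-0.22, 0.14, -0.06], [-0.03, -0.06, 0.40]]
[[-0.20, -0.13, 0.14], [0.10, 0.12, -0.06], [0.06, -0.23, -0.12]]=a@[[-0.62, -0.12, -0.01],[-0.23, 0.46, -0.61],[0.08, -0.51, -0.39]]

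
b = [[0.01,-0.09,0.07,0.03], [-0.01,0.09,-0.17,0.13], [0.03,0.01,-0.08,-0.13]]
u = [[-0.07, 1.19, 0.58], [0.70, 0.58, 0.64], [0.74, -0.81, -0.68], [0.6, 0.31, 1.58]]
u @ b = [[0.0, 0.12, -0.25, 0.08], [0.02, -0.00, -0.1, 0.01], [-0.0, -0.15, 0.24, 0.01], [0.05, -0.01, -0.14, -0.15]]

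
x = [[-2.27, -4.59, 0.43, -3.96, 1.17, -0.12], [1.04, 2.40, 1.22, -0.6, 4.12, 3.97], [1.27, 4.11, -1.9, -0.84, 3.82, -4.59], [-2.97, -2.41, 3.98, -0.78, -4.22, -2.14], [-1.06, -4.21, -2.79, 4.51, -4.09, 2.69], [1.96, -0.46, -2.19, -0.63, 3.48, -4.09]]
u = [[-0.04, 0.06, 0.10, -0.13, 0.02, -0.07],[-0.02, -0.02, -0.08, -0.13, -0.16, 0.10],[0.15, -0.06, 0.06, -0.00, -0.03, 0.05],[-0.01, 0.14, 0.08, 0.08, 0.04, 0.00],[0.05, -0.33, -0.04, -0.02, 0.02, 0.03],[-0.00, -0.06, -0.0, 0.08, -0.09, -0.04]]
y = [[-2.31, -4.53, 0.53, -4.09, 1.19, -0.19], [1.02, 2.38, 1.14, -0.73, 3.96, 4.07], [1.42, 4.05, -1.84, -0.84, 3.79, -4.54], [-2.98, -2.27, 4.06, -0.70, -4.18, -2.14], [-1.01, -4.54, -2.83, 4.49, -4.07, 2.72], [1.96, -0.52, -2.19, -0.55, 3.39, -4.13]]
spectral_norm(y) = 12.20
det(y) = -7028.53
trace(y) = -10.67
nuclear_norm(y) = 36.18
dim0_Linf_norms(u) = [0.15, 0.33, 0.1, 0.13, 0.16, 0.1]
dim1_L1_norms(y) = [12.84, 13.3, 16.48, 16.33, 19.66, 12.74]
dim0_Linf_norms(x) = [2.97, 4.59, 3.98, 4.51, 4.22, 4.59]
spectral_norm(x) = 12.24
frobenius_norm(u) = 0.55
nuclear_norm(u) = 1.16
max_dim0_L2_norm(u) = 0.37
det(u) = -0.00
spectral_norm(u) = 0.40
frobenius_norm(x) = 17.49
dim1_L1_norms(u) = [0.42, 0.51, 0.35, 0.35, 0.49, 0.27]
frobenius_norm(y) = 17.53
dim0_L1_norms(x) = [10.57, 18.18, 12.51, 11.32, 20.9, 17.6]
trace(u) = 0.06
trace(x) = -10.73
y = x + u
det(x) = -8028.63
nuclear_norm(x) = 36.22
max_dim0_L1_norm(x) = 20.9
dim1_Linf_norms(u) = [0.13, 0.16, 0.15, 0.14, 0.33, 0.09]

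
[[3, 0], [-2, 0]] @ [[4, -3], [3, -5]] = [[12, -9], [-8, 6]]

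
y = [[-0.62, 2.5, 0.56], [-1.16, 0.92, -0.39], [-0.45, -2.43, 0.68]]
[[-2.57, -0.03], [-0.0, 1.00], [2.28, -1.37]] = y@[[-0.58, -0.23], [-1.02, 0.23], [-0.67, -1.34]]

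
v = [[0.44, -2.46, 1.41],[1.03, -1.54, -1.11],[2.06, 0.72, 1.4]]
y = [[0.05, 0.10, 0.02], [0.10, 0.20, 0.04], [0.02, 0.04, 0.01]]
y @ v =[[0.17, -0.26, -0.01], [0.33, -0.53, -0.03], [0.07, -0.1, -0.00]]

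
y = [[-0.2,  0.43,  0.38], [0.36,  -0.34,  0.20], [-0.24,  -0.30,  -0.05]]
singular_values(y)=[0.7, 0.46, 0.31]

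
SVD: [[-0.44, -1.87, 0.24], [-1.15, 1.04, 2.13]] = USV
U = [[-0.26, 0.97], [0.97, 0.26]]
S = [2.68, 1.87]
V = [[-0.37, 0.56, 0.74], [-0.39, -0.82, 0.42]]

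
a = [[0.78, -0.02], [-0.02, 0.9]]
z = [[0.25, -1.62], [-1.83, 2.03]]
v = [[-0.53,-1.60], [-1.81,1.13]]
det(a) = 0.70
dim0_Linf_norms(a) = [0.78, 0.9]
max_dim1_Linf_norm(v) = 1.81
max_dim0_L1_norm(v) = 2.73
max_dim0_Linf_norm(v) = 1.81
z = v + a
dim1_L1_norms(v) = [2.13, 2.94]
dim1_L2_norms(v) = [1.69, 2.13]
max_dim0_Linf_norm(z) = 2.03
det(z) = -2.46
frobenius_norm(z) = 3.19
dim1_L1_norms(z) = [1.87, 3.86]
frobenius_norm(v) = 2.72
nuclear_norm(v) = 3.79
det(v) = -3.49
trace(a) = 1.68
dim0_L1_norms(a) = [0.8, 0.92]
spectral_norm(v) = 2.21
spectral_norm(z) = 3.09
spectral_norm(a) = 0.90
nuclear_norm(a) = 1.68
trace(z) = 2.28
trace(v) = 0.60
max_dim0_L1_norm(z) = 3.65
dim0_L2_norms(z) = [1.85, 2.6]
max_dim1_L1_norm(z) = 3.86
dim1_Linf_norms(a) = [0.78, 0.9]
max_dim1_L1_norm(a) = 0.92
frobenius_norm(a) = 1.19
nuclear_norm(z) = 3.88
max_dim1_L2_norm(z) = 2.73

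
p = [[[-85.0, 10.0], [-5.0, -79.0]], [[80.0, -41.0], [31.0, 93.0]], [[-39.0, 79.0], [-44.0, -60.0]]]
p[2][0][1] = 79.0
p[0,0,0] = -85.0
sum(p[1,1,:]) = 124.0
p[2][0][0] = -39.0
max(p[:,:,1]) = 93.0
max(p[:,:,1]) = 93.0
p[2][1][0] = -44.0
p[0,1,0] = -5.0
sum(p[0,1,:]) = -84.0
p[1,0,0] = 80.0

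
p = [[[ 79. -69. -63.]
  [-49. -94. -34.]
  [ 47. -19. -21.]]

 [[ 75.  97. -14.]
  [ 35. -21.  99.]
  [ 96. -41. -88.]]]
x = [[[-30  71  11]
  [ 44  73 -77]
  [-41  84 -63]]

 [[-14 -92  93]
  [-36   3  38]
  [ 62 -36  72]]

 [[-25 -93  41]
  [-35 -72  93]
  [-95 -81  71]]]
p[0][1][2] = -34.0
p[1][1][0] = 35.0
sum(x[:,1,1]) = 4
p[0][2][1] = -19.0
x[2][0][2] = 41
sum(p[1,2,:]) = -33.0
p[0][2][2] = -21.0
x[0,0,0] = -30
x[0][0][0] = -30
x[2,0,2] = 41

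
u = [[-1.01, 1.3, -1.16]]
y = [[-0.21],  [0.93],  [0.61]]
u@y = [[0.71]]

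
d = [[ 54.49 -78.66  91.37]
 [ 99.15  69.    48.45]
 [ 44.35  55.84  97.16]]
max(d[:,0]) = 99.15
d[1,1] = 69.0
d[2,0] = 44.35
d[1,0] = 99.15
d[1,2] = 48.45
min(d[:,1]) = -78.66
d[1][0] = 99.15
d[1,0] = 99.15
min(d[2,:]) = 44.35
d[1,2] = 48.45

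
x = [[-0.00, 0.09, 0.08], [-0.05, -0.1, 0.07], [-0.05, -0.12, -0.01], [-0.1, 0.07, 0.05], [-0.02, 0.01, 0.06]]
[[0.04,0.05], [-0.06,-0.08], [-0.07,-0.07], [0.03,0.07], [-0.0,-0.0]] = x @ [[0.05, -0.29],[0.54, 0.76],[-0.12, -0.24]]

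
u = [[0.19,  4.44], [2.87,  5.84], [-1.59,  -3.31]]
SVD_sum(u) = [[1.46, 3.98], [2.23, 6.08], [-1.26, -3.43]] + [[-1.27, 0.46], [0.64, -0.24], [-0.33, 0.12]]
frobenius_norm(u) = 8.69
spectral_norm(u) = 8.55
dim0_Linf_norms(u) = [2.87, 5.84]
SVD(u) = [[0.50,-0.87],  [0.76,0.44],  [-0.43,-0.23]] @ diag([8.553405491836592, 1.5542375919464613]) @ [[0.34, 0.94], [0.94, -0.34]]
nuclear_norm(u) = 10.11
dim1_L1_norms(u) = [4.63, 8.71, 4.9]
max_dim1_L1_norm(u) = 8.71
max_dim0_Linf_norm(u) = 5.84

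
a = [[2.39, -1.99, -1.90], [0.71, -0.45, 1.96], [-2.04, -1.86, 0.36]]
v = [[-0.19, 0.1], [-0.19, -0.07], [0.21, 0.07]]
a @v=[[-0.48, 0.25], [0.36, 0.24], [0.82, -0.05]]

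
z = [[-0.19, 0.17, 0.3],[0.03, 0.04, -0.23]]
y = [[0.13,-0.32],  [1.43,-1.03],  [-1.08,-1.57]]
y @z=[[-0.03, 0.01, 0.11],  [-0.3, 0.2, 0.67],  [0.16, -0.25, 0.04]]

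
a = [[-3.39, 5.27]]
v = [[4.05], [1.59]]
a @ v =[[-5.35]]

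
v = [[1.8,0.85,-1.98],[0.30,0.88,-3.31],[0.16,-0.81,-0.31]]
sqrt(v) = [[1.34-0.02j, (0.3+0.07j), -0.75+0.19j],  [0.12-0.09j, (0.94+0.42j), (-1.36+1.1j)],  [(0.07-0.07j), -0.34+0.30j, 0.46+0.78j]]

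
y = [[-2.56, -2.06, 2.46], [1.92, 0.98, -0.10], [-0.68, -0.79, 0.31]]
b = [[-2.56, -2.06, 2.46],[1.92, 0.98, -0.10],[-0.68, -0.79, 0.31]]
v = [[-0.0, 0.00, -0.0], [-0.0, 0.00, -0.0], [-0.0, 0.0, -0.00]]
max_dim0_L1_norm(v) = 0.0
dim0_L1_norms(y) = [5.16, 3.83, 2.87]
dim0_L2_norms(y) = [3.27, 2.41, 2.48]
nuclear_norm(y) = 6.07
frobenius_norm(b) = 4.76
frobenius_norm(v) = 0.00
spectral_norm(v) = 0.00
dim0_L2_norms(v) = [0.0, 0.0, 0.0]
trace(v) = 0.00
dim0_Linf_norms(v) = [0.0, 0.0, 0.0]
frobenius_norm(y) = 4.76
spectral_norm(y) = 4.61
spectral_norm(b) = 4.61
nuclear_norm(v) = 0.00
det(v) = 0.00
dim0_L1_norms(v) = [0.0, 0.0, 0.0]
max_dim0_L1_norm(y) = 5.16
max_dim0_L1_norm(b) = 5.16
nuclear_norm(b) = 6.07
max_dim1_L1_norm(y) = 7.08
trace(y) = -1.27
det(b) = -1.58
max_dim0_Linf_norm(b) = 2.56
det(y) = -1.58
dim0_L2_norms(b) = [3.27, 2.41, 2.48]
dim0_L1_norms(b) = [5.16, 3.83, 2.87]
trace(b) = -1.27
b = v + y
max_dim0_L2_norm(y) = 3.27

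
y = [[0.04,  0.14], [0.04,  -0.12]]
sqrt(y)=[[(0.23+0.05j), (0.17-0.25j)], [(0.05-0.07j), 0.04+0.33j]]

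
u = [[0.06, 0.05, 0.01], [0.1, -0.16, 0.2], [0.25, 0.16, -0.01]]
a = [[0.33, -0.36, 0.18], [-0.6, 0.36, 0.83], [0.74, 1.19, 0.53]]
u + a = [[0.39, -0.31, 0.19], [-0.50, 0.20, 1.03], [0.99, 1.35, 0.52]]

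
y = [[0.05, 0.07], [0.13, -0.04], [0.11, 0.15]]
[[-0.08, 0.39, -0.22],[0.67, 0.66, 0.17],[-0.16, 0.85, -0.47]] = y @ [[3.93, 5.59, 0.28], [-3.96, 1.57, -3.36]]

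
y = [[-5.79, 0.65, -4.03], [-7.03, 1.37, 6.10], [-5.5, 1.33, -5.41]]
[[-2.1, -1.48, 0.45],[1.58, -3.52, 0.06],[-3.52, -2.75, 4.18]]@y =[[20.09, -2.79, -3.00], [15.27, -3.72, -28.16], [16.72, -0.50, -25.20]]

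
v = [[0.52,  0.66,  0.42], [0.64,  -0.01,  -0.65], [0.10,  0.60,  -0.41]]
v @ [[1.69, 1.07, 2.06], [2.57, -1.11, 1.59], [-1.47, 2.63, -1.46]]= [[1.96, 0.93, 1.51], [2.01, -1.01, 2.25], [2.31, -1.64, 1.76]]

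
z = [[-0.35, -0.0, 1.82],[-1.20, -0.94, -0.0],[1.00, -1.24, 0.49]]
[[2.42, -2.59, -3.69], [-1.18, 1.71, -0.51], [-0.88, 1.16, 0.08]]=z @ [[0.01,-0.15,0.65], [1.24,-1.63,-0.29], [1.33,-1.45,-1.9]]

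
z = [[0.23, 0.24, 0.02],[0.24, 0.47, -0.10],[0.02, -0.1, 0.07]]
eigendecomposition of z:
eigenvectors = [[-0.51, -0.7, -0.51], [-0.85, 0.31, 0.42], [0.13, -0.64, 0.75]]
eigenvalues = [0.63, 0.14, 0.0]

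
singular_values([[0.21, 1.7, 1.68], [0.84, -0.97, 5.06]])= [5.42, 1.91]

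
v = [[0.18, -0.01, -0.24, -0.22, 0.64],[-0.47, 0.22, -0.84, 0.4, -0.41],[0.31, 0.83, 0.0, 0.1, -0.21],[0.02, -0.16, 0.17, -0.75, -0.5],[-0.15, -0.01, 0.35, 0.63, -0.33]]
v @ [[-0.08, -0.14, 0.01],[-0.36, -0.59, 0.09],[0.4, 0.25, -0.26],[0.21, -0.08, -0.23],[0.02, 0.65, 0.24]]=[[-0.14, 0.35, 0.27], [-0.3, -0.57, 0.04], [-0.31, -0.68, 0.00], [-0.04, -0.13, -0.01], [0.28, -0.15, -0.32]]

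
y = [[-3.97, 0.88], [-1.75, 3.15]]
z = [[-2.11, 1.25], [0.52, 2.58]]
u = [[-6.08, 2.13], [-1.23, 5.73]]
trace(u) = -0.35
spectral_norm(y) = 4.96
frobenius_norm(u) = 8.71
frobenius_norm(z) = 3.60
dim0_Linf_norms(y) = [3.97, 3.15]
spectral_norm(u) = 7.61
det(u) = -32.22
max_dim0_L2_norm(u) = 6.2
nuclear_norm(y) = 7.17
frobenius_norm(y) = 5.43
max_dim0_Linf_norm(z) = 2.58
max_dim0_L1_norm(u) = 7.86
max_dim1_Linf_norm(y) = 3.97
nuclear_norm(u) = 11.84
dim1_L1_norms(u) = [8.21, 6.96]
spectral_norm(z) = 2.94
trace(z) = 0.47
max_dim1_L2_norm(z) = 2.63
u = y + z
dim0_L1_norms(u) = [7.31, 7.86]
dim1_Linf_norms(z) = [2.11, 2.58]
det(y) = -10.97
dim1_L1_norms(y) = [4.85, 4.9]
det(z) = -6.09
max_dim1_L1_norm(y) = 4.9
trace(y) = -0.82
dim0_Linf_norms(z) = [2.11, 2.58]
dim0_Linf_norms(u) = [6.08, 5.73]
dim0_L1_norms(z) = [2.63, 3.83]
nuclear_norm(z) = 5.01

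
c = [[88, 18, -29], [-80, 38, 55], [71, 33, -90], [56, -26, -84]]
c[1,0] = -80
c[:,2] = [-29, 55, -90, -84]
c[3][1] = -26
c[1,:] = [-80, 38, 55]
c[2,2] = -90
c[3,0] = 56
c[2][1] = 33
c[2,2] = -90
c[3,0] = 56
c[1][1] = 38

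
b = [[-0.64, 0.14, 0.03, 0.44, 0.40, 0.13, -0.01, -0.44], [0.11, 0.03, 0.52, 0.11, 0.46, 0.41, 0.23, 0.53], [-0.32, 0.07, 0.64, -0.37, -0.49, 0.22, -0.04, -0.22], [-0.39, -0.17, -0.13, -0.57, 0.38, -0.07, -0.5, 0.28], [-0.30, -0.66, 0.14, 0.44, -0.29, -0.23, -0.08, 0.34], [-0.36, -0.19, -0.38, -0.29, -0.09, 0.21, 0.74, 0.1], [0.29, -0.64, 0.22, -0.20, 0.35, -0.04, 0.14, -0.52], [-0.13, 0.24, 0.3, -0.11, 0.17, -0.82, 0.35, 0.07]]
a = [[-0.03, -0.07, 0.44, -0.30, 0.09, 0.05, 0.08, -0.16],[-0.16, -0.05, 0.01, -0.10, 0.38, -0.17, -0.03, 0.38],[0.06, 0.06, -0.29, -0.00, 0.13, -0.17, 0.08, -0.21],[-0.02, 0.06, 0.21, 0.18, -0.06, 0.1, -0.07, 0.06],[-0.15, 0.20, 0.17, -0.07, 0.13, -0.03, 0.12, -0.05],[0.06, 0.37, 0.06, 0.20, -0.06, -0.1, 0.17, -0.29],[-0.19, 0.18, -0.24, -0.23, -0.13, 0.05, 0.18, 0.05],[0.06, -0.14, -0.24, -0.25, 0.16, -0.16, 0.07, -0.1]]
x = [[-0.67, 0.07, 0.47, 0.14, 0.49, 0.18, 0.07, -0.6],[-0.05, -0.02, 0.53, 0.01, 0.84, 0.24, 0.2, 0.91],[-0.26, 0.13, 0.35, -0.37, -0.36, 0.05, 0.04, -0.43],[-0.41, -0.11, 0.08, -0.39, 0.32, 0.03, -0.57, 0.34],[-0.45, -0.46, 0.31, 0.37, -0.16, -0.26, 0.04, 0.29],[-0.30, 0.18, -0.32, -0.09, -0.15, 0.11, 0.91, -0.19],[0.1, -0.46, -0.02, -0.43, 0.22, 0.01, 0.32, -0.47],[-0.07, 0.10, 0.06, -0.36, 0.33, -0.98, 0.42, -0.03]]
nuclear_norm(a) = 3.08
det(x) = 0.54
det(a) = 0.00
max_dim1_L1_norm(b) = 2.49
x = b + a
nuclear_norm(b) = 8.00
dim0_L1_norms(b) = [2.54, 2.14, 2.36, 2.53, 2.63, 2.13, 2.09, 2.5]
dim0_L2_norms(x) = [1.0, 0.71, 0.91, 0.88, 1.18, 1.06, 1.22, 1.35]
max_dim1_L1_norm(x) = 2.8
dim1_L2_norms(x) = [1.15, 1.38, 0.81, 0.94, 0.91, 1.06, 0.88, 1.18]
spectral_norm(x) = 1.61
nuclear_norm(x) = 7.94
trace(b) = -0.41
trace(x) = -0.49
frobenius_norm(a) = 1.37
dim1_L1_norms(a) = [1.22, 1.28, 1.0, 0.76, 0.92, 1.31, 1.25, 1.18]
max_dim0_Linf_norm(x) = 0.98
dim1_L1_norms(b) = [2.23, 2.4, 2.37, 2.49, 2.48, 2.36, 2.4, 2.19]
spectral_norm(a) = 0.74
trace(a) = -0.08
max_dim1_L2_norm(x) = 1.38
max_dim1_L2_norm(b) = 1.0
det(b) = 1.00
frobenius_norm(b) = 2.83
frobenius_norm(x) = 2.99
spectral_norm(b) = 1.01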